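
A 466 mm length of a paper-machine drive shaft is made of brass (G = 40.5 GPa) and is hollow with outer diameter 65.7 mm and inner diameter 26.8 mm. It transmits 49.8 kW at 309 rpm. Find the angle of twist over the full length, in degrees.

ω = 2π·309/60 = 32.36 rad/s, so T = P/ω = 49.8×10³ / 32.36 = 1539 N·m.
J = π(d_o⁴ − d_i⁴)/32 = π(0.0657⁴ − 0.0268⁴)/32 = 1.779×10^-6 m⁴.
θ = T·L/(G·J) = 1539 × 0.466 / (40.5×10⁹ × 1.779×10^-6) = 9.956×10^-3 rad.

0.570°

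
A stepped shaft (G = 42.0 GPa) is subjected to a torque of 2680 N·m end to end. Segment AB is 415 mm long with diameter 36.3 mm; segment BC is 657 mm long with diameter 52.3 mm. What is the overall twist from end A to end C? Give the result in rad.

0.212 rad

J_AB = π(0.0363)⁴/32 = 1.70×10^-7 m⁴; J_BC = π(0.0523)⁴/32 = 7.35×10^-7 m⁴.
θ = (T/G)·Σ L_i/J_i = (2680/42.0×10⁹)·(0.415/1.70×10^-7 + 0.657/7.35×10^-7) = 0.2124 rad.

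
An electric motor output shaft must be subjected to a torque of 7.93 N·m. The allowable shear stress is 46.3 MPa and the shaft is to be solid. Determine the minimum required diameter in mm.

9.55 mm

For a solid shaft τ_max = 16T/(πd³), so d = (16T/(π τ_allow))^(1/3) = (16·7.930/(π·4.63×10^7))^(1/3) = 0.009555 m.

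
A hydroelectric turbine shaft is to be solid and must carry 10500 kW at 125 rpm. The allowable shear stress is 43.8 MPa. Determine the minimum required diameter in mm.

ω = 2π·125/60 = 13.09 rad/s, so T = P/ω = 10500×10³ / 13.09 = 802100 N·m.
For a solid shaft τ_max = 16T/(πd³), so d = (16T/(π τ_allow))^(1/3) = (16·802100/(π·4.38×10^7))^(1/3) = 0.4535 m.

454 mm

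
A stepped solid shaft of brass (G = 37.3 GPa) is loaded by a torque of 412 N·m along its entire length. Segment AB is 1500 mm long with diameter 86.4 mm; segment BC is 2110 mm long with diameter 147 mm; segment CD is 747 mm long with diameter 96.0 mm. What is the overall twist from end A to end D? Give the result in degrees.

0.259°

J_AB = π(0.0864)⁴/32 = 5.47×10^-6 m⁴; J_BC = π(0.147)⁴/32 = 4.58×10^-5 m⁴; J_CD = π(0.0960)⁴/32 = 8.34×10^-6 m⁴.
θ = (T/G)·Σ L_i/J_i = (412.0/37.3×10⁹)·(1.50/5.47×10^-6 + 2.11/4.58×10^-5 + 0.747/8.34×10^-6) = 4.526×10^-3 rad.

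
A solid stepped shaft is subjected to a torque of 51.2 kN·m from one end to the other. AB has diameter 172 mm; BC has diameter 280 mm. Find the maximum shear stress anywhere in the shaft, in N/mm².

Under the same torque, τ_max = 16T/(πd³) is largest where d is smallest — segment AB (d = 172 mm).
τ_max = 16·51200/(π·(0.172)³) = 5.125×10^7 Pa.

51.2 N/mm²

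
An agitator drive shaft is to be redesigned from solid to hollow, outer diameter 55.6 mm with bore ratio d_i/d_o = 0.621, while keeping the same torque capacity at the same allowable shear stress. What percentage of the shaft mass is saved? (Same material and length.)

31.6 %

Equal τ_max and T ⇒ the solid shaft needs d_s³ = d_o³(1−k⁴), so d_s = 55.6·(1−0.621⁴)^(1/3) = 52.69 mm.
Area ratio A_h/A_s = d_o²(1−k²)/d_s² = (1−k²)/(1−k⁴)^(2/3) = 0.6840.
Mass saving = 1 − 0.6840 = 31.6 %.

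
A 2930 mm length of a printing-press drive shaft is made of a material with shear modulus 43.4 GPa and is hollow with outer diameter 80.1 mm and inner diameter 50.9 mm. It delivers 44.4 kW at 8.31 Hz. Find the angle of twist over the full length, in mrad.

17.0 mrad

ω = 2π·8.31 = 52.21 rad/s, so T = P/ω = 44.4×10³ / 52.21 = 850.4 N·m.
J = π(d_o⁴ − d_i⁴)/32 = π(0.0801⁴ − 0.0509⁴)/32 = 3.382×10^-6 m⁴.
θ = T·L/(G·J) = 850.4 × 2.93 / (43.4×10⁹ × 3.382×10^-6) = 0.01697 rad.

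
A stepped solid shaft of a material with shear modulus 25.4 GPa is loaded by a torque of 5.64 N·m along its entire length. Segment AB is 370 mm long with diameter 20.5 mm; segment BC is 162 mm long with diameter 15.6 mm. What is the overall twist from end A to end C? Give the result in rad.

J_AB = π(0.0205)⁴/32 = 1.73×10^-8 m⁴; J_BC = π(0.0156)⁴/32 = 5.81×10^-9 m⁴.
θ = (T/G)·Σ L_i/J_i = (5.640/25.4×10⁹)·(0.370/1.73×10^-8 + 0.162/5.81×10^-9) = 0.01093 rad.

0.0109 rad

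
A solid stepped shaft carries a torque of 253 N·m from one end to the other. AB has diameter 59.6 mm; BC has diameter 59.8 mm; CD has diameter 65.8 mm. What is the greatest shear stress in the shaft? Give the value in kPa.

6090 kPa

Under the same torque, τ_max = 16T/(πd³) is largest where d is smallest — segment AB (d = 59.6 mm).
τ_max = 16·253.0/(π·(0.0596)³) = 6.086×10^6 Pa.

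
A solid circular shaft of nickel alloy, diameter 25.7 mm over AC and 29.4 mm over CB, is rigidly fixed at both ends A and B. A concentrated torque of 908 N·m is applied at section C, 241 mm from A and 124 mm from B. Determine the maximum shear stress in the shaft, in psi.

20300 psi

Compatibility: T_A·a/J_AC = T_B·b/J_CB with T_A + T_B = T₀.
J_AC = 4.28×10^-8 m⁴, J_CB = 7.33×10^-8 m⁴, so T_A = T₀·(J_AC/a)/((J_AC/a)+(J_CB/b)) = 209.8 N·m, T_B = 698.2 N·m.
τ in each portion: τ_AC = 6.29×10^7 Pa, τ_CB = 1.40×10^8 Pa; maximum is in CB.
τ_max = T_CB·r/J = 698.2·0.0147/7.33×10^-8 = 1.399×10^8 Pa.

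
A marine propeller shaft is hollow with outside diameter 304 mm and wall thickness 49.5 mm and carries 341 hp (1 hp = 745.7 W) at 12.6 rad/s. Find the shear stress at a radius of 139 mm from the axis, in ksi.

0.612 ksi

ω = 12.6 rad/s, so T = P/ω = 341×745.7 / 12.60 = 20180 N·m.
J = π(d_o⁴ − d_i⁴)/32 = π(0.304⁴ − 0.205⁴)/32 = 6.651×10^-4 m⁴.
Shear stress varies linearly with radius: τ = T·r/J = 20180 × 0.139 / 6.651×10^-4 = 4.218×10^6 Pa.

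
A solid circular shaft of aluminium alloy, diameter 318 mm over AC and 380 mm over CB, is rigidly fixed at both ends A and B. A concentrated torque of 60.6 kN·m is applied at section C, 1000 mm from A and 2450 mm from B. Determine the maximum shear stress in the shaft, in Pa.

Compatibility: T_A·a/J_AC = T_B·b/J_CB with T_A + T_B = T₀.
J_AC = 1.00×10^-3 m⁴, J_CB = 2.05×10^-3 m⁴, so T_A = T₀·(J_AC/a)/((J_AC/a)+(J_CB/b)) = 33070 N·m, T_B = 27530 N·m.
τ in each portion: τ_AC = 5.24×10^6 Pa, τ_CB = 2.55×10^6 Pa; maximum is in AC.
τ_max = T_AC·r/J = 33070·0.159/1.00×10^-3 = 5.238×10^6 Pa.

5.24e6 Pa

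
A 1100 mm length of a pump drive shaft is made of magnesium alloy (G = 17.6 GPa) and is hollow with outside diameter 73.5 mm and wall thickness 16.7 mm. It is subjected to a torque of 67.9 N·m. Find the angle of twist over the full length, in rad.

0.00163 rad

J = π(d_o⁴ − d_i⁴)/32 = π(0.0735⁴ − 0.0401⁴)/32 = 2.611×10^-6 m⁴.
θ = T·L/(G·J) = 67.90 × 1.10 / (17.6×10⁹ × 2.611×10^-6) = 1.625×10^-3 rad.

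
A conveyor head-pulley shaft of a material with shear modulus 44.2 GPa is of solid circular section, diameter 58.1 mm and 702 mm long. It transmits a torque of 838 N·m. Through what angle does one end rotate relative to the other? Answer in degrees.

J = πd⁴/32 = π(0.0581)⁴/32 = 1.119×10^-6 m⁴.
θ = T·L/(G·J) = 838.0 × 0.702 / (44.2×10⁹ × 1.119×10^-6) = 0.01190 rad.

0.682°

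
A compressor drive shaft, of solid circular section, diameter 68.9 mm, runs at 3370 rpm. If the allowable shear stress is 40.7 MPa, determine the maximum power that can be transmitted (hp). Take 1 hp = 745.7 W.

J = πd⁴/32 = π(0.0689)⁴/32 = 2.212×10^-6 m⁴.
T_max = τ_allow·J/r = 4.07×10^7 × 2.212×10^-6 / 0.0345 = 2614 N·m.
ω = 2π·3370/60 = 352.9 rad/s, so P_max = T_max·ω = 9.224×10^5 W.

1240 hp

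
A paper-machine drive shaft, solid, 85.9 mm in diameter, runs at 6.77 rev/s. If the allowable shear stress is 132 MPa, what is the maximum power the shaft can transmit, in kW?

699 kW

J = πd⁴/32 = π(0.0859)⁴/32 = 5.345×10^-6 m⁴.
T_max = τ_allow·J/r = 1.32×10^8 × 5.345×10^-6 / 0.0430 = 16430 N·m.
ω = 2π·6.77 = 42.54 rad/s, so P_max = T_max·ω = 6.988×10^5 W.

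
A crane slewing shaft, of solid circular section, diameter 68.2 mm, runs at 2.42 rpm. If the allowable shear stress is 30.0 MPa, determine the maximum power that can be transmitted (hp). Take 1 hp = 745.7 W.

J = πd⁴/32 = π(0.0682)⁴/32 = 2.124×10^-6 m⁴.
T_max = τ_allow·J/r = 3.00×10^7 × 2.124×10^-6 / 0.0341 = 1869 N·m.
ω = 2π·2.42/60 = 0.2534 rad/s, so P_max = T_max·ω = 473.5 W.

0.635 hp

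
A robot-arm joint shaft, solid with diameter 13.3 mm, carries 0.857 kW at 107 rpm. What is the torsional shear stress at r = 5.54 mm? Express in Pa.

ω = 2π·107/60 = 11.21 rad/s, so T = P/ω = 0.857×10³ / 11.21 = 76.48 N·m.
J = πd⁴/32 = π(0.0133)⁴/32 = 3.072×10^-9 m⁴.
Shear stress varies linearly with radius: τ = T·r/J = 76.48 × 0.00554 / 3.072×10^-9 = 1.379×10^8 Pa.

1.38e8 Pa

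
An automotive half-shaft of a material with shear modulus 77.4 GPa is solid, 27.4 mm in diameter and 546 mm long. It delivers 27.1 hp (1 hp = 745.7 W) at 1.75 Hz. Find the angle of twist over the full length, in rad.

ω = 2π·1.75 = 11.00 rad/s, so T = P/ω = 27.1×745.7 / 11.00 = 1838 N·m.
J = πd⁴/32 = π(0.0274)⁴/32 = 5.534×10^-8 m⁴.
θ = T·L/(G·J) = 1838 × 0.546 / (77.4×10⁹ × 5.534×10^-8) = 0.2343 rad.

0.234 rad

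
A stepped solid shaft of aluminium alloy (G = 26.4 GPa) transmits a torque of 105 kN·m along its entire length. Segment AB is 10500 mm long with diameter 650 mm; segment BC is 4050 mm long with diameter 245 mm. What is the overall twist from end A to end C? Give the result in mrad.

47.9 mrad

J_AB = π(0.650)⁴/32 = 0.0175 m⁴; J_BC = π(0.245)⁴/32 = 3.54×10^-4 m⁴.
θ = (T/G)·Σ L_i/J_i = (105000/26.4×10⁹)·(10.5/0.0175 + 4.05/3.54×10^-4) = 0.04792 rad.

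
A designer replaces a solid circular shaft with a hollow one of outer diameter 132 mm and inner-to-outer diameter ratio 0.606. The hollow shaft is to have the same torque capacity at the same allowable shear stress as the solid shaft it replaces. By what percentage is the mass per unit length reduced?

30.3 %

Equal τ_max and T ⇒ the solid shaft needs d_s³ = d_o³(1−k⁴), so d_s = 132·(1−0.606⁴)^(1/3) = 125.8 mm.
Area ratio A_h/A_s = d_o²(1−k²)/d_s² = (1−k²)/(1−k⁴)^(2/3) = 0.6969.
Mass saving = 1 − 0.6969 = 30.3 %.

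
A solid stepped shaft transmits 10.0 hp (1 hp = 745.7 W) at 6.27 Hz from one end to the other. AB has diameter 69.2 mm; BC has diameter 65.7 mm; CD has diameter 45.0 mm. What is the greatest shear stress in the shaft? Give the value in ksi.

ω = 2π·6.27 = 39.40 rad/s, so T = P/ω = 10.0×745.7 / 39.40 = 189.3 N·m.
Under the same torque, τ_max = 16T/(πd³) is largest where d is smallest — segment CD (d = 45.0 mm).
τ_max = 16·189.3/(π·(0.0450)³) = 1.058×10^7 Pa.

1.53 ksi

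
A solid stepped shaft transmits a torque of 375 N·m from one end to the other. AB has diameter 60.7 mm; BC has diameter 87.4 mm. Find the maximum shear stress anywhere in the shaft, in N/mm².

Under the same torque, τ_max = 16T/(πd³) is largest where d is smallest — segment AB (d = 60.7 mm).
τ_max = 16·375.0/(π·(0.0607)³) = 8.540×10^6 Pa.

8.54 N/mm²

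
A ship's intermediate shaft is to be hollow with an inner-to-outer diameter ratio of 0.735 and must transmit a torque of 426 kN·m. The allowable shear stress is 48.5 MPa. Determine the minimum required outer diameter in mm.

398 mm

For a hollow shaft with d_i/d_o = 0.735: τ_max = 16T/(π d_o³ (1−k⁴)), so d_o = [16T/(π τ_allow (1−k⁴))]^(1/3) = [16·426000/(π·4.85×10^7·0.7082)]^(1/3) = 0.3983 m.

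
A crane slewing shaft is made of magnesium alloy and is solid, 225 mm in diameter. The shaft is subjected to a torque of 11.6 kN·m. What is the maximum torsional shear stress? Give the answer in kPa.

5190 kPa

J = πd⁴/32 = π(0.225)⁴/32 = 2.516×10^-4 m⁴.
τ_max = T·r/J = 11600 × 0.113 / 2.516×10^-4 = 5.187×10^6 Pa.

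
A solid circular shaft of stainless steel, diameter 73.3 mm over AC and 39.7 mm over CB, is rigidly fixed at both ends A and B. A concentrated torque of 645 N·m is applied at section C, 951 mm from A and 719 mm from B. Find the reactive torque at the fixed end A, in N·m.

579 N·m

Compatibility: T_A·a/J_AC = T_B·b/J_CB with T_A + T_B = T₀.
J_AC = 2.83×10^-6 m⁴, J_CB = 2.44×10^-7 m⁴, so T_A = T₀·(J_AC/a)/((J_AC/a)+(J_CB/b)) = 579.1 N·m, T_B = 65.91 N·m.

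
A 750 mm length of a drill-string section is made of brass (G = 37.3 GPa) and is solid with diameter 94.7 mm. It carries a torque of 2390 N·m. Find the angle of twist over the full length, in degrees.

J = πd⁴/32 = π(0.0947)⁴/32 = 7.896×10^-6 m⁴.
θ = T·L/(G·J) = 2390 × 0.750 / (37.3×10⁹ × 7.896×10^-6) = 6.086×10^-3 rad.

0.349°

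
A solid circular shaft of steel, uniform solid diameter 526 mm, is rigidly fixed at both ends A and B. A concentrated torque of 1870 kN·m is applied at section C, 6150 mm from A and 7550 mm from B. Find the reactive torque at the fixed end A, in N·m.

1.03e6 N·m

With uniform GJ and both ends fixed, compatibility θ_AC = θ_CB gives T_A·a = T_B·b, together with T_A + T_B = T₀.
T_A = T₀·b/(a+b) = 1.870e6·7550/13700 = 1.031e6 N·m; T_B = 839500 N·m.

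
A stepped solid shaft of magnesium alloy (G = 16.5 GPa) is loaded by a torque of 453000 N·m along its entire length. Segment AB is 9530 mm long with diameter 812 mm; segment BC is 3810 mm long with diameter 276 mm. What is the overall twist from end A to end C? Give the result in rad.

0.190 rad

J_AB = π(0.812)⁴/32 = 0.0427 m⁴; J_BC = π(0.276)⁴/32 = 5.70×10^-4 m⁴.
θ = (T/G)·Σ L_i/J_i = (453000/16.5×10⁹)·(9.53/0.0427 + 3.81/5.70×10^-4) = 0.1897 rad.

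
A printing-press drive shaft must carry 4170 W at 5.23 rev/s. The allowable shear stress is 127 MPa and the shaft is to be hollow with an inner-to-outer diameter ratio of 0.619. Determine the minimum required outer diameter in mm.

ω = 2π·5.23 = 32.86 rad/s, so T = P/ω = 4170 / 32.86 = 126.9 N·m.
For a hollow shaft with d_i/d_o = 0.619: τ_max = 16T/(π d_o³ (1−k⁴)), so d_o = [16T/(π τ_allow (1−k⁴))]^(1/3) = [16·126.9/(π·1.27×10^8·0.8532)]^(1/3) = 0.01814 m.

18.1 mm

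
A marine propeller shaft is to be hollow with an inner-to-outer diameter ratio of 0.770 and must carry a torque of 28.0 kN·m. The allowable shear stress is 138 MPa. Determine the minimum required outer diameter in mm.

117 mm

For a hollow shaft with d_i/d_o = 0.770: τ_max = 16T/(π d_o³ (1−k⁴)), so d_o = [16T/(π τ_allow (1−k⁴))]^(1/3) = [16·28000/(π·1.38×10^8·0.6485)]^(1/3) = 0.1168 m.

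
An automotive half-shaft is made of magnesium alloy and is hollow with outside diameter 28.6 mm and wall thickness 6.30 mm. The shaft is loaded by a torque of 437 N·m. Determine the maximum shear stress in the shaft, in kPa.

J = π(d_o⁴ − d_i⁴)/32 = π(0.0286⁴ − 0.0160⁴)/32 = 5.925×10^-8 m⁴.
τ_max = T·r/J = 437.0 × 0.0143 / 5.925×10^-8 = 1.055×10^8 Pa.

105000 kPa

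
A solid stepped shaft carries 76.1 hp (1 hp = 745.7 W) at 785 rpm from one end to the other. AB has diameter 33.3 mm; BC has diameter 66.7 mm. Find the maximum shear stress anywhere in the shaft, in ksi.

ω = 2π·785/60 = 82.21 rad/s, so T = P/ω = 76.1×745.7 / 82.21 = 690.3 N·m.
Under the same torque, τ_max = 16T/(πd³) is largest where d is smallest — segment AB (d = 33.3 mm).
τ_max = 16·690.3/(π·(0.0333)³) = 9.521×10^7 Pa.

13.8 ksi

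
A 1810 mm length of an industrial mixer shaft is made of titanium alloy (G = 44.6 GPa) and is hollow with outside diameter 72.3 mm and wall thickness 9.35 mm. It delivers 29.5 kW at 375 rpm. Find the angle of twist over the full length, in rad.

0.0163 rad

ω = 2π·375/60 = 39.27 rad/s, so T = P/ω = 29.5×10³ / 39.27 = 751.2 N·m.
J = π(d_o⁴ − d_i⁴)/32 = π(0.0723⁴ − 0.0536⁴)/32 = 1.872×10^-6 m⁴.
θ = T·L/(G·J) = 751.2 × 1.81 / (44.6×10⁹ × 1.872×10^-6) = 0.01628 rad.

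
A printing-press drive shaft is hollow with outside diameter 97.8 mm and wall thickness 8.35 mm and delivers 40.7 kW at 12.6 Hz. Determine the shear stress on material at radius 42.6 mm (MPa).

ω = 2π·12.6 = 79.17 rad/s, so T = P/ω = 40.7×10³ / 79.17 = 514.1 N·m.
J = π(d_o⁴ − d_i⁴)/32 = π(0.0978⁴ − 0.0811⁴)/32 = 4.735×10^-6 m⁴.
Shear stress varies linearly with radius: τ = T·r/J = 514.1 × 0.0426 / 4.735×10^-6 = 4.626×10^6 Pa.

4.63 MPa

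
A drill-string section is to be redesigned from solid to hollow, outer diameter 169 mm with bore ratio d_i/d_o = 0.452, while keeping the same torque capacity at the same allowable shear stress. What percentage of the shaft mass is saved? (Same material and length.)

Equal τ_max and T ⇒ the solid shaft needs d_s³ = d_o³(1−k⁴), so d_s = 169·(1−0.452⁴)^(1/3) = 166.6 mm.
Area ratio A_h/A_s = d_o²(1−k²)/d_s² = (1−k²)/(1−k⁴)^(2/3) = 0.8186.
Mass saving = 1 − 0.8186 = 18.1 %.

18.1 %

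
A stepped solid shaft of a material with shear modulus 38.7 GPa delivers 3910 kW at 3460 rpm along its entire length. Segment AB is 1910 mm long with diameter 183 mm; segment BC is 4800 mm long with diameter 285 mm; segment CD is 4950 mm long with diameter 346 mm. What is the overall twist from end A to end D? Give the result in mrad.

7.88 mrad

ω = 2π·3460/60 = 362.3 rad/s, so T = P/ω = 3910×10³ / 362.3 = 10790 N·m.
J_AB = π(0.183)⁴/32 = 1.10×10^-4 m⁴; J_BC = π(0.285)⁴/32 = 6.48×10^-4 m⁴; J_CD = π(0.346)⁴/32 = 1.41×10^-3 m⁴.
θ = (T/G)·Σ L_i/J_i = (10790/38.7×10⁹)·(1.91/1.10×10^-4 + 4.80/6.48×10^-4 + 4.95/1.41×10^-3) = 7.885×10^-3 rad.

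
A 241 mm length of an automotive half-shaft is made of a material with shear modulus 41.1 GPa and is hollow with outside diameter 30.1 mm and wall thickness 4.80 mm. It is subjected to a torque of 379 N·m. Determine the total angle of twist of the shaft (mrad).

J = π(d_o⁴ − d_i⁴)/32 = π(0.0301⁴ − 0.0205⁴)/32 = 6.325×10^-8 m⁴.
θ = T·L/(G·J) = 379.0 × 0.241 / (41.1×10⁹ × 6.325×10^-8) = 0.03514 rad.

35.1 mrad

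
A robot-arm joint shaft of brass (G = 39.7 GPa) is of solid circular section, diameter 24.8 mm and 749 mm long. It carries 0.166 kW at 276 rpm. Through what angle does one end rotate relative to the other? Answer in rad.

0.00292 rad

ω = 2π·276/60 = 28.90 rad/s, so T = P/ω = 0.166×10³ / 28.90 = 5.743 N·m.
J = πd⁴/32 = π(0.0248)⁴/32 = 3.714×10^-8 m⁴.
θ = T·L/(G·J) = 5.743 × 0.749 / (39.7×10⁹ × 3.714×10^-8) = 2.918×10^-3 rad.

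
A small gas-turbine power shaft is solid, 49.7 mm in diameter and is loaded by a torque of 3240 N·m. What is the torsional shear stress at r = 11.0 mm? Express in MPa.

J = πd⁴/32 = π(0.0497)⁴/32 = 5.990×10^-7 m⁴.
Shear stress varies linearly with radius: τ = T·r/J = 3240 × 0.0110 / 5.990×10^-7 = 5.950×10^7 Pa.

59.5 MPa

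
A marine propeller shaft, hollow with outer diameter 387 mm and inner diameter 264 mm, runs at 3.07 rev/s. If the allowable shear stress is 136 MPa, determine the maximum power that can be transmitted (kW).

J = π(d_o⁴ − d_i⁴)/32 = π(0.387⁴ − 0.264⁴)/32 = 1.725×10^-3 m⁴.
T_max = τ_allow·J/r = 1.36×10^8 × 1.725×10^-3 / 0.194 = 1.213e6 N·m.
ω = 2π·3.07 = 19.29 rad/s, so P_max = T_max·ω = 2.339×10^7 W.

23400 kW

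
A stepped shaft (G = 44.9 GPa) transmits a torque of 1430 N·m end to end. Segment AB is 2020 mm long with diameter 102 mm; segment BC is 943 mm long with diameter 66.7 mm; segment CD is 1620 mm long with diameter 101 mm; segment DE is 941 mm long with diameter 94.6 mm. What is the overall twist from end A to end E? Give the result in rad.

0.0304 rad

J_AB = π(0.102)⁴/32 = 1.06×10^-5 m⁴; J_BC = π(0.0667)⁴/32 = 1.94×10^-6 m⁴; J_CD = π(0.101)⁴/32 = 1.02×10^-5 m⁴; J_DE = π(0.0946)⁴/32 = 7.86×10^-6 m⁴.
θ = (T/G)·Σ L_i/J_i = (1430/44.9×10⁹)·(2.02/1.06×10^-5 + 0.943/1.94×10^-6 + 1.62/1.02×10^-5 + 0.941/7.86×10^-6) = 0.03037 rad.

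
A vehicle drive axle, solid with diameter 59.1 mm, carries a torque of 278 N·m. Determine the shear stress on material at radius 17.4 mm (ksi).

0.586 ksi

J = πd⁴/32 = π(0.0591)⁴/32 = 1.198×10^-6 m⁴.
Shear stress varies linearly with radius: τ = T·r/J = 278.0 × 0.0174 / 1.198×10^-6 = 4.039×10^6 Pa.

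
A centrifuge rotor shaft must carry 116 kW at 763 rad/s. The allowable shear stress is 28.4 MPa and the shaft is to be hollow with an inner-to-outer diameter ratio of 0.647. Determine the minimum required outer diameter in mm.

ω = 763 rad/s, so T = P/ω = 116×10³ / 763.0 = 152.0 N·m.
For a hollow shaft with d_i/d_o = 0.647: τ_max = 16T/(π d_o³ (1−k⁴)), so d_o = [16T/(π τ_allow (1−k⁴))]^(1/3) = [16·152.0/(π·2.84×10^7·0.8248)]^(1/3) = 0.03209 m.

32.1 mm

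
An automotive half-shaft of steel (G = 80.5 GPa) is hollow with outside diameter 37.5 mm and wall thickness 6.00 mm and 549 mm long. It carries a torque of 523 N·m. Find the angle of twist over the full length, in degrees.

J = π(d_o⁴ − d_i⁴)/32 = π(0.0375⁴ − 0.0255⁴)/32 = 1.526×10^-7 m⁴.
θ = T·L/(G·J) = 523.0 × 0.549 / (80.5×10⁹ × 1.526×10^-7) = 0.02337 rad.

1.34°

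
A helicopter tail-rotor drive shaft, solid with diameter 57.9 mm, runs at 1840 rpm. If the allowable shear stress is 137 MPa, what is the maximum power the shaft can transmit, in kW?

J = πd⁴/32 = π(0.0579)⁴/32 = 1.103×10^-6 m⁴.
T_max = τ_allow·J/r = 1.37×10^8 × 1.103×10^-6 / 0.0290 = 5221 N·m.
ω = 2π·1840/60 = 192.7 rad/s, so P_max = T_max·ω = 1.006×10^6 W.

1010 kW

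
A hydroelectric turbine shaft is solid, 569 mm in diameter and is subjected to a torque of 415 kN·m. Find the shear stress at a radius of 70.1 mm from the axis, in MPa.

J = πd⁴/32 = π(0.569)⁴/32 = 0.01029 m⁴.
Shear stress varies linearly with radius: τ = T·r/J = 415000 × 0.0701 / 0.01029 = 2.827×10^6 Pa.

2.83 MPa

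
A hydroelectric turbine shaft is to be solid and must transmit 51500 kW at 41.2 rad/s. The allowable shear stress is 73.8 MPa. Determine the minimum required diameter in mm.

442 mm

ω = 41.2 rad/s, so T = P/ω = 51500×10³ / 41.20 = 1.250e6 N·m.
For a solid shaft τ_max = 16T/(πd³), so d = (16T/(π τ_allow))^(1/3) = (16·1.250e6/(π·7.38×10^7))^(1/3) = 0.4418 m.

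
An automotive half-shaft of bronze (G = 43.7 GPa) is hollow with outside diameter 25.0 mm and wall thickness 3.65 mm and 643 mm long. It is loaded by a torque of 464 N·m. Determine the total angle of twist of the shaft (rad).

J = π(d_o⁴ − d_i⁴)/32 = π(0.0250⁴ − 0.0177⁴)/32 = 2.871×10^-8 m⁴.
θ = T·L/(G·J) = 464.0 × 0.643 / (43.7×10⁹ × 2.871×10^-8) = 0.2378 rad.

0.238 rad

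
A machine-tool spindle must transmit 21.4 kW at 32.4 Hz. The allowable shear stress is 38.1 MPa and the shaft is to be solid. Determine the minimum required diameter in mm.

24.1 mm

ω = 2π·32.4 = 203.6 rad/s, so T = P/ω = 21.4×10³ / 203.6 = 105.1 N·m.
For a solid shaft τ_max = 16T/(πd³), so d = (16T/(π τ_allow))^(1/3) = (16·105.1/(π·3.81×10^7))^(1/3) = 0.02413 m.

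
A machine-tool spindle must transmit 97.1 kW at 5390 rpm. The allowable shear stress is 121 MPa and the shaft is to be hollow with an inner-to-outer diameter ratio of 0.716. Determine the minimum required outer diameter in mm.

21.4 mm

ω = 2π·5390/60 = 564.4 rad/s, so T = P/ω = 97.1×10³ / 564.4 = 172.0 N·m.
For a hollow shaft with d_i/d_o = 0.716: τ_max = 16T/(π d_o³ (1−k⁴)), so d_o = [16T/(π τ_allow (1−k⁴))]^(1/3) = [16·172.0/(π·1.21×10^8·0.7372)]^(1/3) = 0.02142 m.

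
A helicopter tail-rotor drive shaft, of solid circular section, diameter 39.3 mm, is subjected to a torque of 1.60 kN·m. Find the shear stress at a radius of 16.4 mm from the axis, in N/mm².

112 N/mm²

J = πd⁴/32 = π(0.0393)⁴/32 = 2.342×10^-7 m⁴.
Shear stress varies linearly with radius: τ = T·r/J = 1600 × 0.0164 / 2.342×10^-7 = 1.120×10^8 Pa.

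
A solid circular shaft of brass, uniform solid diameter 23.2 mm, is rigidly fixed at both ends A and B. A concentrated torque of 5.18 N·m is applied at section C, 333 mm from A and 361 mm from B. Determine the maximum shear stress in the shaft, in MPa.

1.10 MPa

With uniform GJ and both ends fixed, compatibility θ_AC = θ_CB gives T_A·a = T_B·b, together with T_A + T_B = T₀.
T_A = T₀·b/(a+b) = 5.180·361/694.0 = 2.694 N·m; T_B = 2.486 N·m.
τ in each portion: τ_AC = 1.10×10^6 Pa, τ_CB = 1.01×10^6 Pa; maximum is in AC.
τ_max = T_AC·r/J = 2.694·0.0116/2.84×10^-8 = 1.099×10^6 Pa.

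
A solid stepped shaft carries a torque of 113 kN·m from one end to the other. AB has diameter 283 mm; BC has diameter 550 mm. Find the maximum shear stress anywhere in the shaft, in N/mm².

25.4 N/mm²

Under the same torque, τ_max = 16T/(πd³) is largest where d is smallest — segment AB (d = 283 mm).
τ_max = 16·113000/(π·(0.283)³) = 2.539×10^7 Pa.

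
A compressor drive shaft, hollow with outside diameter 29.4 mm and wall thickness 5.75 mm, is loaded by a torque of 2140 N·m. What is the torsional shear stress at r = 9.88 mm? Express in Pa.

J = π(d_o⁴ − d_i⁴)/32 = π(0.0294⁴ − 0.0179⁴)/32 = 6.327×10^-8 m⁴.
Shear stress varies linearly with radius: τ = T·r/J = 2140 × 0.00988 / 6.327×10^-8 = 3.342×10^8 Pa.

3.34e8 Pa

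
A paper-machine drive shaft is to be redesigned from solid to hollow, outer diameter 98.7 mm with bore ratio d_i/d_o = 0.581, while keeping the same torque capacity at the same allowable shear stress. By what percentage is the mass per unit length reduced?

Equal τ_max and T ⇒ the solid shaft needs d_s³ = d_o³(1−k⁴), so d_s = 98.7·(1−0.581⁴)^(1/3) = 94.80 mm.
Area ratio A_h/A_s = d_o²(1−k²)/d_s² = (1−k²)/(1−k⁴)^(2/3) = 0.7181.
Mass saving = 1 − 0.7181 = 28.2 %.

28.2 %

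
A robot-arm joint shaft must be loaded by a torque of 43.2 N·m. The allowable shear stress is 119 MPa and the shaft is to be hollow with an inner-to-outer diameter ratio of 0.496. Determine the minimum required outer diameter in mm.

12.5 mm

For a hollow shaft with d_i/d_o = 0.496: τ_max = 16T/(π d_o³ (1−k⁴)), so d_o = [16T/(π τ_allow (1−k⁴))]^(1/3) = [16·43.20/(π·1.19×10^8·0.9395)]^(1/3) = 0.01253 m.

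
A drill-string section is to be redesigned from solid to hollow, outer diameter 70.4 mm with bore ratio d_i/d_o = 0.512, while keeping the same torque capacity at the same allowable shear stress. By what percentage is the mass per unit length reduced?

22.6 %

Equal τ_max and T ⇒ the solid shaft needs d_s³ = d_o³(1−k⁴), so d_s = 70.4·(1−0.512⁴)^(1/3) = 68.75 mm.
Area ratio A_h/A_s = d_o²(1−k²)/d_s² = (1−k²)/(1−k⁴)^(2/3) = 0.7737.
Mass saving = 1 − 0.7737 = 22.6 %.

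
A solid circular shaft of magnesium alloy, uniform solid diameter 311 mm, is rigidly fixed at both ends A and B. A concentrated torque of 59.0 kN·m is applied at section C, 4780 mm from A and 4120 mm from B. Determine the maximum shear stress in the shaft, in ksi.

With uniform GJ and both ends fixed, compatibility θ_AC = θ_CB gives T_A·a = T_B·b, together with T_A + T_B = T₀.
T_A = T₀·b/(a+b) = 59000·4120/8900 = 27310 N·m; T_B = 31690 N·m.
τ in each portion: τ_AC = 4.62×10^6 Pa, τ_CB = 5.37×10^6 Pa; maximum is in CB.
τ_max = T_CB·r/J = 31690·0.155/9.18×10^-4 = 5.365×10^6 Pa.

0.778 ksi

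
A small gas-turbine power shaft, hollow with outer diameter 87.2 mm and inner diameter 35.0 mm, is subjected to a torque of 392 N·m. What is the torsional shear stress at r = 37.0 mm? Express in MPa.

J = π(d_o⁴ − d_i⁴)/32 = π(0.0872⁴ − 0.0350⁴)/32 = 5.529×10^-6 m⁴.
Shear stress varies linearly with radius: τ = T·r/J = 392.0 × 0.0370 / 5.529×10^-6 = 2.623×10^6 Pa.

2.62 MPa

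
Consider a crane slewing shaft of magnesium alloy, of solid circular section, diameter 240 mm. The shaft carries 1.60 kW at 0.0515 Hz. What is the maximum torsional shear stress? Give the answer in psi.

264 psi

ω = 2π·0.0515 = 0.3236 rad/s, so T = P/ω = 1.60×10³ / 0.3236 = 4945 N·m.
J = πd⁴/32 = π(0.240)⁴/32 = 3.257×10^-4 m⁴.
τ_max = T·r/J = 4945 × 0.120 / 3.257×10^-4 = 1.822×10^6 Pa.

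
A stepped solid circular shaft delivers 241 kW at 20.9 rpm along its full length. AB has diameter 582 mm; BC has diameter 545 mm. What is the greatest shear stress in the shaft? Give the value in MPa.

ω = 2π·20.9/60 = 2.189 rad/s, so T = P/ω = 241×10³ / 2.189 = 110100 N·m.
Under the same torque, τ_max = 16T/(πd³) is largest where d is smallest — segment BC (d = 545 mm).
τ_max = 16·110100/(π·(0.545)³) = 3.464×10^6 Pa.

3.46 MPa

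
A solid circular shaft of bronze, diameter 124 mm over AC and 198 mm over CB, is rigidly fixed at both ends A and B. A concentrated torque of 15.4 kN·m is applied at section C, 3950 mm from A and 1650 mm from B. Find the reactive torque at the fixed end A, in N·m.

930 N·m

Compatibility: T_A·a/J_AC = T_B·b/J_CB with T_A + T_B = T₀.
J_AC = 2.32×10^-5 m⁴, J_CB = 1.51×10^-4 m⁴, so T_A = T₀·(J_AC/a)/((J_AC/a)+(J_CB/b)) = 929.8 N·m, T_B = 14470 N·m.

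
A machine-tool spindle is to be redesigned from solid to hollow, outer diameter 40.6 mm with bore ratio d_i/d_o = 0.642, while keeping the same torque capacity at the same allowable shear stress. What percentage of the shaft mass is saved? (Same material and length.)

Equal τ_max and T ⇒ the solid shaft needs d_s³ = d_o³(1−k⁴), so d_s = 40.6·(1−0.642⁴)^(1/3) = 38.16 mm.
Area ratio A_h/A_s = d_o²(1−k²)/d_s² = (1−k²)/(1−k⁴)^(2/3) = 0.6655.
Mass saving = 1 − 0.6655 = 33.4 %.

33.4 %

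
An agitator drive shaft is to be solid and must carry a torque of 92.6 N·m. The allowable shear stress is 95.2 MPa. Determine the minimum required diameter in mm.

17.0 mm

For a solid shaft τ_max = 16T/(πd³), so d = (16T/(π τ_allow))^(1/3) = (16·92.60/(π·9.52×10^7))^(1/3) = 0.01705 m.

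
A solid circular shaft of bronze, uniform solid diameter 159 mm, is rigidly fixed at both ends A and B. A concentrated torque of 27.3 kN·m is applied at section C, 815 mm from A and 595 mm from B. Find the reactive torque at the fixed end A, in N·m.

With uniform GJ and both ends fixed, compatibility θ_AC = θ_CB gives T_A·a = T_B·b, together with T_A + T_B = T₀.
T_A = T₀·b/(a+b) = 27300·595/1410 = 11520 N·m; T_B = 15780 N·m.

11500 N·m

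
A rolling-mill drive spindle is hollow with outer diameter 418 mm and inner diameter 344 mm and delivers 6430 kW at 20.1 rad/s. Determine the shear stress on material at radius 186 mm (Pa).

3.67e7 Pa

ω = 20.1 rad/s, so T = P/ω = 6430×10³ / 20.10 = 319900 N·m.
J = π(d_o⁴ − d_i⁴)/32 = π(0.418⁴ − 0.344⁴)/32 = 1.622×10^-3 m⁴.
Shear stress varies linearly with radius: τ = T·r/J = 319900 × 0.186 / 1.622×10^-3 = 3.668×10^7 Pa.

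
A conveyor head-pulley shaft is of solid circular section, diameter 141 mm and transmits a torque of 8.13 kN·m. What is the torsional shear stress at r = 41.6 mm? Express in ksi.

J = πd⁴/32 = π(0.141)⁴/32 = 3.880×10^-5 m⁴.
Shear stress varies linearly with radius: τ = T·r/J = 8130 × 0.0416 / 3.880×10^-5 = 8.716×10^6 Pa.

1.26 ksi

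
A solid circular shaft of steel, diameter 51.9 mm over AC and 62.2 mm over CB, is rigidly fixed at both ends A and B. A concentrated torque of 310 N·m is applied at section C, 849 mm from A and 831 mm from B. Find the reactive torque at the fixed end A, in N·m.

99.8 N·m

Compatibility: T_A·a/J_AC = T_B·b/J_CB with T_A + T_B = T₀.
J_AC = 7.12×10^-7 m⁴, J_CB = 1.47×10^-6 m⁴, so T_A = T₀·(J_AC/a)/((J_AC/a)+(J_CB/b)) = 99.75 N·m, T_B = 210.2 N·m.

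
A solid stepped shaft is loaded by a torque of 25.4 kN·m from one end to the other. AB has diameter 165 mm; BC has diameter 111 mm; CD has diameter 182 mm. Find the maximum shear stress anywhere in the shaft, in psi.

13700 psi

Under the same torque, τ_max = 16T/(πd³) is largest where d is smallest — segment BC (d = 111 mm).
τ_max = 16·25400/(π·(0.111)³) = 9.459×10^7 Pa.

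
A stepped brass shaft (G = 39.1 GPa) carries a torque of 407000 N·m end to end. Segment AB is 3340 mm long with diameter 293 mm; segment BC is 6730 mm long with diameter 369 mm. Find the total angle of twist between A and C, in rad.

0.0865 rad

J_AB = π(0.293)⁴/32 = 7.24×10^-4 m⁴; J_BC = π(0.369)⁴/32 = 1.82×10^-3 m⁴.
θ = (T/G)·Σ L_i/J_i = (407000/39.1×10⁹)·(3.34/7.24×10^-4 + 6.73/1.82×10^-3) = 0.08654 rad.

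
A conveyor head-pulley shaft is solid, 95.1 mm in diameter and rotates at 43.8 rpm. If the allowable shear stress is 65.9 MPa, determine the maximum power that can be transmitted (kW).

51.0 kW

J = πd⁴/32 = π(0.0951)⁴/32 = 8.030×10^-6 m⁴.
T_max = τ_allow·J/r = 6.59×10^7 × 8.030×10^-6 / 0.0475 = 11130 N·m.
ω = 2π·43.8/60 = 4.587 rad/s, so P_max = T_max·ω = 5.105×10^4 W.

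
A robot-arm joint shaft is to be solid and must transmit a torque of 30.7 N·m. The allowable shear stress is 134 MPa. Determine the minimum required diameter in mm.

10.5 mm

For a solid shaft τ_max = 16T/(πd³), so d = (16T/(π τ_allow))^(1/3) = (16·30.70/(π·1.34×10^8))^(1/3) = 0.01053 m.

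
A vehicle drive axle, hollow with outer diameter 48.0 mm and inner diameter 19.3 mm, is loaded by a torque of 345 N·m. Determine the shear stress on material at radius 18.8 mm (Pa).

J = π(d_o⁴ − d_i⁴)/32 = π(0.0480⁴ − 0.0193⁴)/32 = 5.075×10^-7 m⁴.
Shear stress varies linearly with radius: τ = T·r/J = 345.0 × 0.0188 / 5.075×10^-7 = 1.278×10^7 Pa.

1.28e7 Pa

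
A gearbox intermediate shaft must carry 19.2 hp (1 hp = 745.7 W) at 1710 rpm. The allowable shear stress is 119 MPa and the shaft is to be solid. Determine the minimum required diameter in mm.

15.1 mm

ω = 2π·1710/60 = 179.1 rad/s, so T = P/ω = 19.2×745.7 / 179.1 = 79.95 N·m.
For a solid shaft τ_max = 16T/(πd³), so d = (16T/(π τ_allow))^(1/3) = (16·79.95/(π·1.19×10^8))^(1/3) = 0.01507 m.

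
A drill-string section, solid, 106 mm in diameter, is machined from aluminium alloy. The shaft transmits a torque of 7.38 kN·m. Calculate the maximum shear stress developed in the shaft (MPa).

J = πd⁴/32 = π(0.106)⁴/32 = 1.239×10^-5 m⁴.
τ_max = T·r/J = 7380 × 0.0530 / 1.239×10^-5 = 3.156×10^7 Pa.

31.6 MPa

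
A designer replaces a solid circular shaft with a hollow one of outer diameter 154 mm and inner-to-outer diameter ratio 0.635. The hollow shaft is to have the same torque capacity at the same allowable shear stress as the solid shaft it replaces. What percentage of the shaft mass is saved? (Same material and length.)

Equal τ_max and T ⇒ the solid shaft needs d_s³ = d_o³(1−k⁴), so d_s = 154·(1−0.635⁴)^(1/3) = 145.2 mm.
Area ratio A_h/A_s = d_o²(1−k²)/d_s² = (1−k²)/(1−k⁴)^(2/3) = 0.6717.
Mass saving = 1 − 0.6717 = 32.8 %.

32.8 %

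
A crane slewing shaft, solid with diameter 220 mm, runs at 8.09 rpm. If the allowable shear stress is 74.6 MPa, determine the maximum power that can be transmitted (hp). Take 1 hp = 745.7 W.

177 hp

J = πd⁴/32 = π(0.220)⁴/32 = 2.300×10^-4 m⁴.
T_max = τ_allow·J/r = 7.46×10^7 × 2.300×10^-4 / 0.110 = 156000 N·m.
ω = 2π·8.09/60 = 0.8472 rad/s, so P_max = T_max·ω = 1.321×10^5 W.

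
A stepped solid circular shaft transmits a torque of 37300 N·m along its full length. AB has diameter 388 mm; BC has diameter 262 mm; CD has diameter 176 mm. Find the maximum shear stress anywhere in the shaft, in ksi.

Under the same torque, τ_max = 16T/(πd³) is largest where d is smallest — segment CD (d = 176 mm).
τ_max = 16·37300/(π·(0.176)³) = 3.485×10^7 Pa.

5.05 ksi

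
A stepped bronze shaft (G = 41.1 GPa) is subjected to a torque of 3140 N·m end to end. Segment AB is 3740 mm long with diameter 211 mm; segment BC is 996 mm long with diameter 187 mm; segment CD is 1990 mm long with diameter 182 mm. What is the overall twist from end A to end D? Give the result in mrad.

3.51 mrad

J_AB = π(0.211)⁴/32 = 1.95×10^-4 m⁴; J_BC = π(0.187)⁴/32 = 1.20×10^-4 m⁴; J_CD = π(0.182)⁴/32 = 1.08×10^-4 m⁴.
θ = (T/G)·Σ L_i/J_i = (3140/41.1×10⁹)·(3.74/1.95×10^-4 + 0.996/1.20×10^-4 + 1.99/1.08×10^-4) = 3.514×10^-3 rad.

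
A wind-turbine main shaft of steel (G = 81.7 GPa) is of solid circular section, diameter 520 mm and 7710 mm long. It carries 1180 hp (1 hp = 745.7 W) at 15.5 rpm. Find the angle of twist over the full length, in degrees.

0.408°

ω = 2π·15.5/60 = 1.623 rad/s, so T = P/ω = 1180×745.7 / 1.623 = 542100 N·m.
J = πd⁴/32 = π(0.520)⁴/32 = 7.178×10^-3 m⁴.
θ = T·L/(G·J) = 542100 × 7.71 / (81.7×10⁹ × 7.178×10^-3) = 7.127×10^-3 rad.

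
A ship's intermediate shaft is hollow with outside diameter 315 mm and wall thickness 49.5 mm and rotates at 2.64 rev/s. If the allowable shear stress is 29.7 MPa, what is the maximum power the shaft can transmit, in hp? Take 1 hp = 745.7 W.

J = π(d_o⁴ − d_i⁴)/32 = π(0.315⁴ − 0.216⁴)/32 = 7.529×10^-4 m⁴.
T_max = τ_allow·J/r = 2.97×10^7 × 7.529×10^-4 / 0.158 = 142000 N·m.
ω = 2π·2.64 = 16.59 rad/s, so P_max = T_max·ω = 2.355×10^6 W.

3160 hp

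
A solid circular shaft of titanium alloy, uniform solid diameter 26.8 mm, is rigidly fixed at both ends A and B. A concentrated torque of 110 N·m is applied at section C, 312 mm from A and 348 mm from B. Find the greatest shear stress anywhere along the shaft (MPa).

15.3 MPa

With uniform GJ and both ends fixed, compatibility θ_AC = θ_CB gives T_A·a = T_B·b, together with T_A + T_B = T₀.
T_A = T₀·b/(a+b) = 110.0·348/660.0 = 58.00 N·m; T_B = 52.00 N·m.
τ in each portion: τ_AC = 1.53×10^7 Pa, τ_CB = 1.38×10^7 Pa; maximum is in AC.
τ_max = T_AC·r/J = 58.00·0.0134/5.06×10^-8 = 1.535×10^7 Pa.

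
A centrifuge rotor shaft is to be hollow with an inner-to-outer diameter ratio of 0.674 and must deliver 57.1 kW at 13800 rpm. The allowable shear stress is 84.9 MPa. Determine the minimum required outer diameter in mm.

ω = 2π·13800/60 = 1445 rad/s, so T = P/ω = 57.1×10³ / 1445 = 39.51 N·m.
For a hollow shaft with d_i/d_o = 0.674: τ_max = 16T/(π d_o³ (1−k⁴)), so d_o = [16T/(π τ_allow (1−k⁴))]^(1/3) = [16·39.51/(π·8.49×10^7·0.7936)]^(1/3) = 0.01440 m.

14.4 mm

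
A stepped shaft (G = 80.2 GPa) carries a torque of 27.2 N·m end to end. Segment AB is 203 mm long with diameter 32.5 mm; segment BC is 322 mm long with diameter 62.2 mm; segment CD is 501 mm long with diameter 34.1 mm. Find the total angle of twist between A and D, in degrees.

J_AB = π(0.0325)⁴/32 = 1.10×10^-7 m⁴; J_BC = π(0.0622)⁴/32 = 1.47×10^-6 m⁴; J_CD = π(0.0341)⁴/32 = 1.33×10^-7 m⁴.
θ = (T/G)·Σ L_i/J_i = (27.20/80.2×10⁹)·(0.203/1.10×10^-7 + 0.322/1.47×10^-6 + 0.501/1.33×10^-7) = 1.983×10^-3 rad.

0.114°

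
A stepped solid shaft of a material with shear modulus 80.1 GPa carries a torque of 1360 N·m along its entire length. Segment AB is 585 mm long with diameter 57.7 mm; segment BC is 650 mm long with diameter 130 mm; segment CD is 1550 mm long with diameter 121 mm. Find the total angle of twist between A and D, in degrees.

0.617°

J_AB = π(0.0577)⁴/32 = 1.09×10^-6 m⁴; J_BC = π(0.130)⁴/32 = 2.80×10^-5 m⁴; J_CD = π(0.121)⁴/32 = 2.10×10^-5 m⁴.
θ = (T/G)·Σ L_i/J_i = (1360/80.1×10⁹)·(0.585/1.09×10^-6 + 0.650/2.80×10^-5 + 1.55/2.10×10^-5) = 0.01077 rad.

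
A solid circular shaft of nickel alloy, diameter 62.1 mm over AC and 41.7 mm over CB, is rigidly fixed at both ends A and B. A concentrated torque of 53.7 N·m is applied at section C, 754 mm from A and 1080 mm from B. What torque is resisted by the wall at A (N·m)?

47.0 N·m

Compatibility: T_A·a/J_AC = T_B·b/J_CB with T_A + T_B = T₀.
J_AC = 1.46×10^-6 m⁴, J_CB = 2.97×10^-7 m⁴, so T_A = T₀·(J_AC/a)/((J_AC/a)+(J_CB/b)) = 47.02 N·m, T_B = 6.675 N·m.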